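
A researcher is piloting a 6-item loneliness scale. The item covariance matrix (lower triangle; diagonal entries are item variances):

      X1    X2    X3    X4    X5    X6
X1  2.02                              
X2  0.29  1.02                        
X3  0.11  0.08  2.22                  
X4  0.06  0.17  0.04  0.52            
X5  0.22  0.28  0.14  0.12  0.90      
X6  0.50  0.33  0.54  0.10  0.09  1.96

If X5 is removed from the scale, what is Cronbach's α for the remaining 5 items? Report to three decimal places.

Cronbach's α = 0.456

Remaining items: X1, X2, X3, X4, X6 (k = 5).
Σσᵢ² = 2.02 + 1.02 + 2.22 + 0.52 + 1.96 = 7.74
σ²_total = 7.74 + 2 × 2.22 = 12.18
α (item deleted) = (5/4)·(1 − 7.74/12.18) = 0.456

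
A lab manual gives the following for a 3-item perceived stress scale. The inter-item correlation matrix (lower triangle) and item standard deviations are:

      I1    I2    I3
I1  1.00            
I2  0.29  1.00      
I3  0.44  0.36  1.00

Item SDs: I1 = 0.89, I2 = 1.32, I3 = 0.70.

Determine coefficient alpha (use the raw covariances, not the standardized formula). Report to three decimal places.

α = 0.578

Σσ²ᵢ = 0.89² + 1.32² + 0.70² = 3.0245
Covariances σ_ij = r_ij · s_i · s_j:
  σ(I1,I2) = 0.29 × 0.89 × 1.32 = 0.3407
  σ(I1,I3) = 0.44 × 0.89 × 0.70 = 0.2741
  σ(I2,I3) = 0.36 × 1.32 × 0.70 = 0.3326
σ²_T = Σσ²ᵢ + 2·Σσ_ij = 3.0245 + 2 × 0.9474 = 4.9193
α = (3/2)·(1 − 3.0245/4.9193) = 0.578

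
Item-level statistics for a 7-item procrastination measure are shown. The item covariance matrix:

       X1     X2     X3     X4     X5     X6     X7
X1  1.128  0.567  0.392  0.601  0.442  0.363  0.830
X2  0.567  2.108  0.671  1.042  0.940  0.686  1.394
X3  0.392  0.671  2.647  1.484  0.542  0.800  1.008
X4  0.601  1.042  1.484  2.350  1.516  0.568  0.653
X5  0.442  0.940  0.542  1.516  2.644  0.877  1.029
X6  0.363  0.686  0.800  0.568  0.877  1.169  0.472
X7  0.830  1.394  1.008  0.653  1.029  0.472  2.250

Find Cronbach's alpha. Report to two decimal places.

α = 0.82

sum of item variances = 1.128 + 2.108 + 2.647 + 2.350 + 2.644 + 1.169 + 2.250 = 14.296
Sum of off-diagonal covariances = 16.877
total variance = 14.296 + 2 × 16.877 = 48.050
α = (k/(k−1))·(1 − sum of item variances/total variance) = (7/6)·(1 − 14.296/48.050) = 0.82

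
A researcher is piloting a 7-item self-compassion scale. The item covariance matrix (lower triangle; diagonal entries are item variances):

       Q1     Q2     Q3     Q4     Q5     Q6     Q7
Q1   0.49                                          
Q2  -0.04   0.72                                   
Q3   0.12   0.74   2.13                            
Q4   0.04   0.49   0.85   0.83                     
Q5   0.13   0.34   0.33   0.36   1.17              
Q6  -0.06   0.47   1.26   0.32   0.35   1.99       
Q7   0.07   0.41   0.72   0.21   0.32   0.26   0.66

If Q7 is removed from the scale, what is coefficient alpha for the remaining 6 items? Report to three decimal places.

coefficient alpha = 0.730

Remaining items: Q1, Q2, Q3, Q4, Q5, Q6 (k = 6).
Σσ²ᵢ = 0.49 + 0.72 + 2.13 + 0.83 + 1.17 + 1.99 = 7.33
σ²_T = 7.33 + 2 × 5.70 = 18.73
α (item deleted) = (6/5)·(1 − 7.33/18.73) = 0.730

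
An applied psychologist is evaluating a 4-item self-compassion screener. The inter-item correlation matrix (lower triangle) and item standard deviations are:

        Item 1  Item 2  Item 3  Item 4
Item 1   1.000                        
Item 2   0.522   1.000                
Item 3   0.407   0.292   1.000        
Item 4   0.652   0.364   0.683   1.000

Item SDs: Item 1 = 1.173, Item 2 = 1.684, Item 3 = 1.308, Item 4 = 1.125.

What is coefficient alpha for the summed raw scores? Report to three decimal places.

Σσ²ᵢ = 1.173² + 1.684² + 1.308² + 1.125² = 7.1883
Covariances σ_ij = r_ij · s_i · s_j:
  σ(Item 1,Item 2) = 0.522 × 1.173 × 1.684 = 1.0311
  σ(Item 1,Item 3) = 0.407 × 1.173 × 1.308 = 0.6245
  σ(Item 1,Item 4) = 0.652 × 1.173 × 1.125 = 0.8604
  σ(Item 2,Item 3) = 0.292 × 1.684 × 1.308 = 0.6432
  σ(Item 2,Item 4) = 0.364 × 1.684 × 1.125 = 0.6896
  σ(Item 3,Item 4) = 0.683 × 1.308 × 1.125 = 1.0050
σ²_T = Σσ²ᵢ + 2·Σσ_ij = 7.1883 + 2 × 4.8538 = 16.8959
α = (4/3)·(1 − 7.1883/16.8959) = 0.766

α = 0.766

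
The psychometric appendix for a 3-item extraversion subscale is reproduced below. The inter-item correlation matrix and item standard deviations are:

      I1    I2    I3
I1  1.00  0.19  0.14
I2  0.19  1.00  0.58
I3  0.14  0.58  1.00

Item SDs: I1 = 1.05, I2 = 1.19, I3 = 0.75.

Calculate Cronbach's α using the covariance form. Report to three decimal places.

Σσ²ᵢ = 1.05² + 1.19² + 0.75² = 3.0811
Covariances σ_ij = r_ij · s_i · s_j:
  σ(I1,I2) = 0.19 × 1.05 × 1.19 = 0.2374
  σ(I1,I3) = 0.14 × 1.05 × 0.75 = 0.1103
  σ(I2,I3) = 0.58 × 1.19 × 0.75 = 0.5176
σ²_T = Σσ²ᵢ + 2·Σσ_ij = 3.0811 + 2 × 0.8653 = 4.8117
α = (3/2)·(1 − 3.0811/4.8117) = 0.539

α = 0.539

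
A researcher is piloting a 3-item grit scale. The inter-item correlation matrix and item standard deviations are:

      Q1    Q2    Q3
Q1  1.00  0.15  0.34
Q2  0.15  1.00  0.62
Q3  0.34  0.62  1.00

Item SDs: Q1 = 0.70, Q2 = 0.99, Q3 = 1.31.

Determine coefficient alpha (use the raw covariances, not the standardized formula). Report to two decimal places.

α = 0.65

Σσ²ᵢ = 0.70² + 0.99² + 1.31² = 3.1862
Covariances σ_ij = r_ij · s_i · s_j:
  σ(Q1,Q2) = 0.15 × 0.70 × 0.99 = 0.1040
  σ(Q1,Q3) = 0.34 × 0.70 × 1.31 = 0.3118
  σ(Q2,Q3) = 0.62 × 0.99 × 1.31 = 0.8041
σ²_T = Σσ²ᵢ + 2·Σσ_ij = 3.1862 + 2 × 1.2199 = 5.6260
α = (3/2)·(1 − 3.1862/5.6260) = 0.65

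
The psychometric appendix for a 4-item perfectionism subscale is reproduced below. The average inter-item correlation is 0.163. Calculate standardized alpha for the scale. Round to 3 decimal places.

Standardized α = k·r̄ / (1 + (k−1)·r̄) = 4 × 0.163 / (1 + 3 × 0.163)
  = 0.6520 / 1.4890 = 0.438

standardized alpha = 0.438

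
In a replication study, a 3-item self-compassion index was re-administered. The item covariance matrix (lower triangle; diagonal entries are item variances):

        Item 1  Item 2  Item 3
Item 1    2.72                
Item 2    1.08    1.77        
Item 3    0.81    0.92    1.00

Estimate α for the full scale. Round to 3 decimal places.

α = 0.759

Σσ²ᵢ = 2.72 + 1.77 + 1.00 = 5.49
Sum of off-diagonal covariances = 2.81
σ²_T = 5.49 + 2 × 2.81 = 11.11
α = (k/(k−1))·(1 − Σσ²ᵢ/σ²_T) = (3/2)·(1 − 5.49/11.11) = 0.759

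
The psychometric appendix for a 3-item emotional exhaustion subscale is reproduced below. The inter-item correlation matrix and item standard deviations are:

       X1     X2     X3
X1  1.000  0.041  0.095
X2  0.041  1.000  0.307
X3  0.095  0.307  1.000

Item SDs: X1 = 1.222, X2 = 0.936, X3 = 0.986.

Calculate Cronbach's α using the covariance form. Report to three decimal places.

Cronbach's α = 0.315

Σσ²ᵢ = 1.222² + 0.936² + 0.986² = 3.3416
Covariances σ_ij = r_ij · s_i · s_j:
  σ(X1,X2) = 0.041 × 1.222 × 0.936 = 0.0469
  σ(X1,X3) = 0.095 × 1.222 × 0.986 = 0.1145
  σ(X2,X3) = 0.307 × 0.936 × 0.986 = 0.2833
σ²_T = Σσ²ᵢ + 2·Σσ_ij = 3.3416 + 2 × 0.4447 = 4.2310
α = (3/2)·(1 − 3.3416/4.2310) = 0.315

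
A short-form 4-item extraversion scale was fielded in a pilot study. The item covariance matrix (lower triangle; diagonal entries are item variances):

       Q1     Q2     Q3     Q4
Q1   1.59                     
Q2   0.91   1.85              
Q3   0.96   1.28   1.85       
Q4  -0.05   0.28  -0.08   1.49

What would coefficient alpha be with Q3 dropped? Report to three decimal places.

coefficient alpha = 0.474

Remaining items: Q1, Q2, Q4 (k = 3).
ΣVar(i) = 1.59 + 1.85 + 1.49 = 4.93
σ²_total = 4.93 + 2 × 1.14 = 7.21
α (item deleted) = (3/2)·(1 − 4.93/7.21) = 0.474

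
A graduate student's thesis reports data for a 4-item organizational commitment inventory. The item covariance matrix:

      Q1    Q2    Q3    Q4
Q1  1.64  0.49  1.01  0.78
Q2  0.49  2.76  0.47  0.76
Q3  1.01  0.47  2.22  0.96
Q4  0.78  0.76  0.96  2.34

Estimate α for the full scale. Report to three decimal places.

sum of item variances = 1.64 + 2.76 + 2.22 + 2.34 = 8.96
Sum of off-diagonal covariances = 4.47
σ²_total = 8.96 + 2 × 4.47 = 17.90
α = (k/(k−1))·(1 − sum of item variances/σ²_total) = (4/3)·(1 − 8.96/17.90) = 0.666

α = 0.666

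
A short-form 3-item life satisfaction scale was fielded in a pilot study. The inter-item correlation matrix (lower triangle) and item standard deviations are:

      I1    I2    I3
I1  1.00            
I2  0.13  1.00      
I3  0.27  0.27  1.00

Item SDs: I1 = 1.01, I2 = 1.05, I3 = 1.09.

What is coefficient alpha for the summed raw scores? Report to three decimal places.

Σσ²ᵢ = 1.01² + 1.05² + 1.09² = 3.3107
Covariances σ_ij = r_ij · s_i · s_j:
  σ(I1,I2) = 0.13 × 1.01 × 1.05 = 0.1379
  σ(I1,I3) = 0.27 × 1.01 × 1.09 = 0.2972
  σ(I2,I3) = 0.27 × 1.05 × 1.09 = 0.3090
σ²_T = Σσ²ᵢ + 2·Σσ_ij = 3.3107 + 2 × 0.7441 = 4.7989
α = (3/2)·(1 − 3.3107/4.7989) = 0.465

α = 0.465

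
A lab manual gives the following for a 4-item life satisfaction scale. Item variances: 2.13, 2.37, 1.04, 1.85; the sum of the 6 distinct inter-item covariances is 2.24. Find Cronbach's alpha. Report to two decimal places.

Cronbach's alpha = 0.50

Σσᵢ² = 2.13 + 2.37 + 1.04 + 1.85 = 7.39
Sum of distinct covariances = 2.24
σ²_T = Σσᵢ² + 2·Σcov = 7.39 + 2 × 2.24 = 11.87
α = (4/3)·(1 − 7.39/11.87) = 0.50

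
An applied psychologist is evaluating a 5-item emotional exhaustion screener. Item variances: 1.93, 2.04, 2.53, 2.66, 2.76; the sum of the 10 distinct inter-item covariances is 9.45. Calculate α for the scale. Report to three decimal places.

Σσ²ᵢ = 1.93 + 2.04 + 2.53 + 2.66 + 2.76 = 11.92
Sum of distinct covariances = 9.45
σ²_T = Σσ²ᵢ + 2·Σcov = 11.92 + 2 × 9.45 = 30.82
α = (5/4)·(1 − 11.92/30.82) = 0.767

α = 0.767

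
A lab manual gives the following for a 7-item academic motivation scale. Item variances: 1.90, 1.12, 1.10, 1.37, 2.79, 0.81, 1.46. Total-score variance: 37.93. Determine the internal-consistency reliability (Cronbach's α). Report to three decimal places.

Σσ²ᵢ = 1.90 + 1.12 + 1.10 + 1.37 + 2.79 + 0.81 + 1.46 = 10.55
α = (k/(k−1))·(1 − Σσ²ᵢ/σ²_T) = (7/6)·(1 − 10.55/37.93) = 0.842

Cronbach's α = 0.842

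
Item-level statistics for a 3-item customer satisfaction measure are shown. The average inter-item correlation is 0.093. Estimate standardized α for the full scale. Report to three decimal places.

Standardized α = k·r̄ / (1 + (k−1)·r̄) = 3 × 0.093 / (1 + 2 × 0.093)
  = 0.2790 / 1.1860 = 0.235

standardized α = 0.235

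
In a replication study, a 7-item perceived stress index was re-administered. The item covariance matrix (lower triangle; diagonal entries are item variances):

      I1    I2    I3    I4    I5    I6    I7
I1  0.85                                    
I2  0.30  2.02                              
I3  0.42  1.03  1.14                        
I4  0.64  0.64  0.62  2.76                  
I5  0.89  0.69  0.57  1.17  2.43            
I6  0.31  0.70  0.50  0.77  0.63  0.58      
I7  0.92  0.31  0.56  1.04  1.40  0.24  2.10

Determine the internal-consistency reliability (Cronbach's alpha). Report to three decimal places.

α = 0.825

ΣVar(i) = 0.85 + 2.02 + 1.14 + 2.76 + 2.43 + 0.58 + 2.10 = 11.88
Sum of off-diagonal covariances = 14.35
total variance = 11.88 + 2 × 14.35 = 40.58
α = (k/(k−1))·(1 − ΣVar(i)/total variance) = (7/6)·(1 − 11.88/40.58) = 0.825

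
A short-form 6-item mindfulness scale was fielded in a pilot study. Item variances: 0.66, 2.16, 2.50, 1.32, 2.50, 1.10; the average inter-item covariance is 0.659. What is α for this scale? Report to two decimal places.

α = 0.79

ΣVar(i) = 0.66 + 2.16 + 2.50 + 1.32 + 2.50 + 1.10 = 10.24
Sum of the 15 distinct covariances = 15 × 0.659 = 9.885
σ²_total = ΣVar(i) + 2·Σcov = 10.24 + 2 × 9.885 = 30.010
α = (6/5)·(1 − 10.24/30.010) = 0.79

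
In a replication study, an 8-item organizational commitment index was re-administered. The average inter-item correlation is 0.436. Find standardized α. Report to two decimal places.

α = 0.86

Standardized α = k·r̄ / (1 + (k−1)·r̄) = 8 × 0.436 / (1 + 7 × 0.436)
  = 3.4880 / 4.0520 = 0.86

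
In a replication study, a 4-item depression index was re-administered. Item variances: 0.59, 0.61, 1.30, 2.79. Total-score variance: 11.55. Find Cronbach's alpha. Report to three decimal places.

Σσᵢ² = 0.59 + 0.61 + 1.30 + 2.79 = 5.29
α = (k/(k−1))·(1 − Σσᵢ²/σ²_total) = (4/3)·(1 − 5.29/11.55) = 0.723

Cronbach's alpha = 0.723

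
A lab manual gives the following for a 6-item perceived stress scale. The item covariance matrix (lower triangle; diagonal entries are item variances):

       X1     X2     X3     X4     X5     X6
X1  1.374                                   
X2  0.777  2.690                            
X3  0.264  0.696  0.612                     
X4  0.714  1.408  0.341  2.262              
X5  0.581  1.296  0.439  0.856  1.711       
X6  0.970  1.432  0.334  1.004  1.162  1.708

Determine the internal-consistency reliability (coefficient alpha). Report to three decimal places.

sum of item variances = 1.374 + 2.690 + 0.612 + 2.262 + 1.711 + 1.708 = 10.357
Sum of the distinct covariances = 12.274
σ²_total = 10.357 + 2 × 12.274 = 34.905
α = (k/(k−1))·(1 − sum of item variances/σ²_total) = (6/5)·(1 − 10.357/34.905) = 0.844

α = 0.844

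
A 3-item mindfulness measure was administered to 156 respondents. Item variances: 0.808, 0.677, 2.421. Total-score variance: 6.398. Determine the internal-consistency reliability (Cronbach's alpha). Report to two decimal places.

α = 0.58

Σσ²ᵢ = 0.808 + 0.677 + 2.421 = 3.906
α = (k/(k−1))·(1 − Σσ²ᵢ/σ²_T) = (3/2)·(1 − 3.906/6.398) = 0.58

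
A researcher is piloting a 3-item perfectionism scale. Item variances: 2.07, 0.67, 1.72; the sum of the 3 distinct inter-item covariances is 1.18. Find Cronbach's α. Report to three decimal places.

sum of item variances = 2.07 + 0.67 + 1.72 = 4.46
Sum of distinct covariances = 1.18
Var(T) = sum of item variances + 2·Σcov = 4.46 + 2 × 1.18 = 6.82
α = (3/2)·(1 − 4.46/6.82) = 0.519

α = 0.519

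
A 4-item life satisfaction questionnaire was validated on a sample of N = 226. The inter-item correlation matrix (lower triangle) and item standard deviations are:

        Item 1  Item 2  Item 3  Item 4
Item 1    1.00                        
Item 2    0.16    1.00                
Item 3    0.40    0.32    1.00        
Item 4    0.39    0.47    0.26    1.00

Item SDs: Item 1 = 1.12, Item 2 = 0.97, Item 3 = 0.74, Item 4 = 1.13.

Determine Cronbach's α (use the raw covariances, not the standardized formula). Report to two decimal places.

Cronbach's α = 0.66

Σσ²ᵢ = 1.12² + 0.97² + 0.74² + 1.13² = 4.0198
Covariances σ_ij = r_ij · s_i · s_j:
  σ(Item 1,Item 2) = 0.16 × 1.12 × 0.97 = 0.1738
  σ(Item 1,Item 3) = 0.40 × 1.12 × 0.74 = 0.3315
  σ(Item 1,Item 4) = 0.39 × 1.12 × 1.13 = 0.4936
  σ(Item 2,Item 3) = 0.32 × 0.97 × 0.74 = 0.2297
  σ(Item 2,Item 4) = 0.47 × 0.97 × 1.13 = 0.5152
  σ(Item 3,Item 4) = 0.26 × 0.74 × 1.13 = 0.2174
σ²_T = Σσ²ᵢ + 2·Σσ_ij = 4.0198 + 2 × 1.9612 = 7.9422
α = (4/3)·(1 − 4.0198/7.9422) = 0.66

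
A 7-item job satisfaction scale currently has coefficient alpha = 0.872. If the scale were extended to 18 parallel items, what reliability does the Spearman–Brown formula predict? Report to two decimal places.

Length factor m = 18/7 = 2.5714
α' = m·α / (1 + (m−1)·α)
   = 18/7 × 0.872 / (1 + (18/7 − 1) × 0.872)
   = 2.2423 / 2.3703 = 0.95

predicted reliability = 0.95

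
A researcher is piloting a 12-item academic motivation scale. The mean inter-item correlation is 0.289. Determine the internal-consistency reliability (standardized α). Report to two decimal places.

Standardized α = k·r̄ / (1 + (k−1)·r̄) = 12 × 0.289 / (1 + 11 × 0.289)
  = 3.4680 / 4.1790 = 0.83

α = 0.83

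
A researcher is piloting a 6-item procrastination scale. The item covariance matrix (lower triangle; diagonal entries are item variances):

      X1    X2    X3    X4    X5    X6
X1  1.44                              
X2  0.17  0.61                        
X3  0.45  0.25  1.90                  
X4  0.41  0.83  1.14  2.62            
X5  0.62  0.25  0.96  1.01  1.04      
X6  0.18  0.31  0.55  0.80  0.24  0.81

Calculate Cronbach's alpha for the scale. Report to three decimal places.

α = 0.792

ΣVar(i) = 1.44 + 0.61 + 1.90 + 2.62 + 1.04 + 0.81 = 8.42
Sum of off-diagonal covariances = 8.17
Var(T) = 8.42 + 2 × 8.17 = 24.76
α = (k/(k−1))·(1 − ΣVar(i)/Var(T)) = (6/5)·(1 − 8.42/24.76) = 0.792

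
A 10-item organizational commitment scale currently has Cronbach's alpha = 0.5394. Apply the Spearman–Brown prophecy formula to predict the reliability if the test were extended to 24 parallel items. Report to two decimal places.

predicted reliability = 0.74

Length factor m = 24/10 = 2.4000
α' = m·α / (1 + (m−1)·α)
   = 24/10 × 0.5394 / (1 + (24/10 − 1) × 0.5394)
   = 1.2946 / 1.7552 = 0.74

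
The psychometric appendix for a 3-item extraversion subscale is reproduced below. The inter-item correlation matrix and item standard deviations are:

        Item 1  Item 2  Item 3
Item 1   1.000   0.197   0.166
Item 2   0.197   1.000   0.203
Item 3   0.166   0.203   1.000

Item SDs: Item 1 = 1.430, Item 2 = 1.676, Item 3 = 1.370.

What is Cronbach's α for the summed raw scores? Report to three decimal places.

Σσ²ᵢ = 1.430² + 1.676² + 1.370² = 6.7308
Covariances σ_ij = r_ij · s_i · s_j:
  σ(Item 1,Item 2) = 0.197 × 1.430 × 1.676 = 0.4721
  σ(Item 1,Item 3) = 0.166 × 1.430 × 1.370 = 0.3252
  σ(Item 2,Item 3) = 0.203 × 1.676 × 1.370 = 0.4661
σ²_T = Σσ²ᵢ + 2·Σσ_ij = 6.7308 + 2 × 1.2634 = 9.2576
α = (3/2)·(1 − 6.7308/9.2576) = 0.409

α = 0.409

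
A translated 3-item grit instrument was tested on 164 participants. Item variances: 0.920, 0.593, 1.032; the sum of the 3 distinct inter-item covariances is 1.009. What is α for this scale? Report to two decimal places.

Σσ²ᵢ = 0.920 + 0.593 + 1.032 = 2.545
Sum of distinct covariances = 1.009
Var(T) = Σσ²ᵢ + 2·Σcov = 2.545 + 2 × 1.009 = 4.563
α = (3/2)·(1 − 2.545/4.563) = 0.66

α = 0.66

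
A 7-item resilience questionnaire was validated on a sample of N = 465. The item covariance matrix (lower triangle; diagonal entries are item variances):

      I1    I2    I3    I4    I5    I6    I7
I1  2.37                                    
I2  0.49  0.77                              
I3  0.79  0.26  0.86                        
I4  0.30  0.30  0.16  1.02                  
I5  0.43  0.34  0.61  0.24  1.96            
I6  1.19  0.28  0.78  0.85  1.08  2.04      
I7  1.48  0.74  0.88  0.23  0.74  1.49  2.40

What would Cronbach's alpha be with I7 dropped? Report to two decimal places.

Remaining items: I1, I2, I3, I4, I5, I6 (k = 6).
ΣVar(i) = 2.37 + 0.77 + 0.86 + 1.02 + 1.96 + 2.04 = 9.02
total variance = 9.02 + 2 × 8.10 = 25.22
α (item deleted) = (6/5)·(1 − 9.02/25.22) = 0.77

Cronbach's alpha = 0.77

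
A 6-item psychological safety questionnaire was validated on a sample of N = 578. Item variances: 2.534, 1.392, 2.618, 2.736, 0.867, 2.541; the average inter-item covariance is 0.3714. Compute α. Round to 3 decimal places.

α = 0.561

Σσ²ᵢ = 2.534 + 1.392 + 2.618 + 2.736 + 0.867 + 2.541 = 12.688
Sum of the 15 distinct covariances = 15 × 0.3714 = 5.5710
σ²_T = Σσ²ᵢ + 2·Σcov = 12.688 + 2 × 5.5710 = 23.8300
α = (6/5)·(1 − 12.688/23.8300) = 0.561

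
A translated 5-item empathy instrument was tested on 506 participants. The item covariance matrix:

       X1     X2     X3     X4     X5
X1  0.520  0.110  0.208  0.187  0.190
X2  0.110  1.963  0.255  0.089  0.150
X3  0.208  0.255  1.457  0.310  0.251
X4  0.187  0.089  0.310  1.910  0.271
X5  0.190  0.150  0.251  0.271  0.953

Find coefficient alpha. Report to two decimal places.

α = 0.47

Σσ²ᵢ = 0.520 + 1.963 + 1.457 + 1.910 + 0.953 = 6.803
Σ_{i<j} σ_ij = 2.021
σ²_total = 6.803 + 2 × 2.021 = 10.845
α = (k/(k−1))·(1 − Σσ²ᵢ/σ²_total) = (5/4)·(1 − 6.803/10.845) = 0.47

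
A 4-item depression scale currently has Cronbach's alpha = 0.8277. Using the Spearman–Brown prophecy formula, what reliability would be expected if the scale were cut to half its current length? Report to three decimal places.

Length factor m = 1/2
α' = m·α / (1 − (1−m)·α)
   = 1/2 × 0.8277 / (1 − (1 − 1/2) × 0.8277)
   = 0.4138 / 0.5861 = 0.706

predicted reliability = 0.706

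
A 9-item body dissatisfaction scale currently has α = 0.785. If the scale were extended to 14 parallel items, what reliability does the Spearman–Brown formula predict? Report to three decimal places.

predicted reliability = 0.850

Length factor m = 14/9 = 1.5556
α' = m·α / (1 + (m−1)·α)
   = 14/9 × 0.785 / (1 + (14/9 − 1) × 0.785)
   = 1.2211 / 1.4361 = 0.850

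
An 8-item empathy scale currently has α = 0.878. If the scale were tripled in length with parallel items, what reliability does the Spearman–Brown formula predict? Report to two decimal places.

predicted reliability = 0.96

Length factor m = 3
α' = m·α / (1 + (m−1)·α)
   = 3 × 0.878 / (1 + (3 − 1) × 0.878)
   = 2.6340 / 2.7560 = 0.96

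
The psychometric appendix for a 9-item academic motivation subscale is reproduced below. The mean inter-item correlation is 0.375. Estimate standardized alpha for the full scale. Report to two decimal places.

α = 0.84

Standardized α = k·r̄ / (1 + (k−1)·r̄) = 9 × 0.375 / (1 + 8 × 0.375)
  = 3.3750 / 4.0000 = 0.84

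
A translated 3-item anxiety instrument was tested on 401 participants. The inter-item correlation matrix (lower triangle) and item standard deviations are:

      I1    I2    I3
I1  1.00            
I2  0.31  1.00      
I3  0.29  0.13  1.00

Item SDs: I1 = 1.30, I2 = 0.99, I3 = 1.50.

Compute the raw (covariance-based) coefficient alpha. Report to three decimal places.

coefficient alpha = 0.480

Σσ²ᵢ = 1.30² + 0.99² + 1.50² = 4.9201
Covariances σ_ij = r_ij · s_i · s_j:
  σ(I1,I2) = 0.31 × 1.30 × 0.99 = 0.3990
  σ(I1,I3) = 0.29 × 1.30 × 1.50 = 0.5655
  σ(I2,I3) = 0.13 × 0.99 × 1.50 = 0.1930
σ²_T = Σσ²ᵢ + 2·Σσ_ij = 4.9201 + 2 × 1.1575 = 7.2351
α = (3/2)·(1 − 4.9201/7.2351) = 0.480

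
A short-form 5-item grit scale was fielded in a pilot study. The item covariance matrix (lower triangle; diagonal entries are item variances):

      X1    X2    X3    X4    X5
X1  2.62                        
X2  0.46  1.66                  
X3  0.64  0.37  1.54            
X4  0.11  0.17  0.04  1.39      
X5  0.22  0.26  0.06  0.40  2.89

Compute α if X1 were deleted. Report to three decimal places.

α = 0.344

Remaining items: X2, X3, X4, X5 (k = 4).
Σσ²ᵢ = 1.66 + 1.54 + 1.39 + 2.89 = 7.48
σ²_total = 7.48 + 2 × 1.30 = 10.08
α (item deleted) = (4/3)·(1 − 7.48/10.08) = 0.344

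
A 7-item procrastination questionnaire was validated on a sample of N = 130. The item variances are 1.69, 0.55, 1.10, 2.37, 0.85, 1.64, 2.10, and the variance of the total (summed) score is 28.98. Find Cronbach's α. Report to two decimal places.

Cronbach's α = 0.75

Σσ²ᵢ = 1.69 + 0.55 + 1.10 + 2.37 + 0.85 + 1.64 + 2.10 = 10.30
α = (k/(k−1))·(1 − Σσ²ᵢ/total variance) = (7/6)·(1 − 10.30/28.98) = 0.75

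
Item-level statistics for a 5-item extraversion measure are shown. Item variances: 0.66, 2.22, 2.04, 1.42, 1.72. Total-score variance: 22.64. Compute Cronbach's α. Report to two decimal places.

α = 0.80

Σσᵢ² = 0.66 + 2.22 + 2.04 + 1.42 + 1.72 = 8.06
α = (k/(k−1))·(1 − Σσᵢ²/total variance) = (5/4)·(1 − 8.06/22.64) = 0.80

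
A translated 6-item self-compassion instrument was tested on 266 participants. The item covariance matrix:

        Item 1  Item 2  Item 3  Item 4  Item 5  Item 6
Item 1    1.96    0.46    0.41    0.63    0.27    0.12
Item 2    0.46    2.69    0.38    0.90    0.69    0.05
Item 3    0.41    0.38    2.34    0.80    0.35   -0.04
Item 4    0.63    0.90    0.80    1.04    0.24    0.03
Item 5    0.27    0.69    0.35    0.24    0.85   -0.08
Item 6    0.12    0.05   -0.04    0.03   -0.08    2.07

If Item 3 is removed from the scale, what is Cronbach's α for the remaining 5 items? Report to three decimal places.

Remaining items: Item 1, Item 2, Item 4, Item 5, Item 6 (k = 5).
Σσᵢ² = 1.96 + 2.69 + 1.04 + 0.85 + 2.07 = 8.61
total variance = 8.61 + 2 × 3.31 = 15.23
α (item deleted) = (5/4)·(1 − 8.61/15.23) = 0.543

α = 0.543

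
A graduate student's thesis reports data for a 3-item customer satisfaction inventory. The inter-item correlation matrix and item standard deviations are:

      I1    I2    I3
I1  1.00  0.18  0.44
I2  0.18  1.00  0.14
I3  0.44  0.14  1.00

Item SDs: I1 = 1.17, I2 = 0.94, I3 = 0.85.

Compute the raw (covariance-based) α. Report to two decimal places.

Σσ²ᵢ = 1.17² + 0.94² + 0.85² = 2.9750
Covariances σ_ij = r_ij · s_i · s_j:
  σ(I1,I2) = 0.18 × 1.17 × 0.94 = 0.1980
  σ(I1,I3) = 0.44 × 1.17 × 0.85 = 0.4376
  σ(I2,I3) = 0.14 × 0.94 × 0.85 = 0.1119
σ²_T = Σσ²ᵢ + 2·Σσ_ij = 2.9750 + 2 × 0.7475 = 4.4700
α = (3/2)·(1 − 2.9750/4.4700) = 0.50

α = 0.50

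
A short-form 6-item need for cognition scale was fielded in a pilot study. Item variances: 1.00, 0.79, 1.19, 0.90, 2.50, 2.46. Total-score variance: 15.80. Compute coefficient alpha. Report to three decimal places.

coefficient alpha = 0.529

sum of item variances = 1.00 + 0.79 + 1.19 + 0.90 + 2.50 + 2.46 = 8.84
α = (k/(k−1))·(1 − sum of item variances/σ²_T) = (6/5)·(1 − 8.84/15.80) = 0.529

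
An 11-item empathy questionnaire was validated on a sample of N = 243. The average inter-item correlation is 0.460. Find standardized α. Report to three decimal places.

Standardized α = k·r̄ / (1 + (k−1)·r̄) = 11 × 0.460 / (1 + 10 × 0.460)
  = 5.0600 / 5.6000 = 0.904

standardized α = 0.904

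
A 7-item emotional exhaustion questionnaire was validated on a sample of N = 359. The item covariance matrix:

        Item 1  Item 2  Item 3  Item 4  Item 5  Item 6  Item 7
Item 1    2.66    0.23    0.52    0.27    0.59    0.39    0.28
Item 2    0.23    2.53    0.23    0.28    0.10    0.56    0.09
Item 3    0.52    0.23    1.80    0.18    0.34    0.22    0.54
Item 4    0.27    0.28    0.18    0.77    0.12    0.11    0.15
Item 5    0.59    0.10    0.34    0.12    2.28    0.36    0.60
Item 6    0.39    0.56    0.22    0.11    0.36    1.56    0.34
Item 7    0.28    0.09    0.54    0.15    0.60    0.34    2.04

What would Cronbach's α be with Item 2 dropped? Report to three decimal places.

α = 0.569

Remaining items: Item 1, Item 3, Item 4, Item 5, Item 6, Item 7 (k = 6).
sum of item variances = 2.66 + 1.80 + 0.77 + 2.28 + 1.56 + 2.04 = 11.11
total variance = 11.11 + 2 × 5.01 = 21.13
α (item deleted) = (6/5)·(1 − 11.11/21.13) = 0.569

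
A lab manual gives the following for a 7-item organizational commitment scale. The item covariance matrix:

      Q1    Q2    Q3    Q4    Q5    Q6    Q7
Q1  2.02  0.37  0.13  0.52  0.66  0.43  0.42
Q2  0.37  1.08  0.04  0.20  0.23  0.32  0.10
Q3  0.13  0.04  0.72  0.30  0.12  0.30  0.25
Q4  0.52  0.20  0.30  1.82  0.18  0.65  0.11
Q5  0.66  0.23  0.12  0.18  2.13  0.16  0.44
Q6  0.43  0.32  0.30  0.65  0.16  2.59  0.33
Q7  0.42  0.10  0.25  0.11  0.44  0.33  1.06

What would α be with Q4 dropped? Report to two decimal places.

Remaining items: Q1, Q2, Q3, Q5, Q6, Q7 (k = 6).
Σσᵢ² = 2.02 + 1.08 + 0.72 + 2.13 + 2.59 + 1.06 = 9.60
σ²_total = 9.60 + 2 × 4.30 = 18.20
α (item deleted) = (6/5)·(1 − 9.60/18.20) = 0.57

α = 0.57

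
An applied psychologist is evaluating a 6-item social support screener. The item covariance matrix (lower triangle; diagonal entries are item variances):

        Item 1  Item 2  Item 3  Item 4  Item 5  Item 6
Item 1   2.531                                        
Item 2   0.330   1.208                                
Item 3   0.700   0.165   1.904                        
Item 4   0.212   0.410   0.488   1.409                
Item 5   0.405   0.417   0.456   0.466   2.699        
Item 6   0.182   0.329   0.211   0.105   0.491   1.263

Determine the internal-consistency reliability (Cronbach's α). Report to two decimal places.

α = 0.59

Σσ²ᵢ = 2.531 + 1.208 + 1.904 + 1.409 + 2.699 + 1.263 = 11.014
Σ_{i<j} σ_ij = 5.367
σ²_total = 11.014 + 2 × 5.367 = 21.748
α = (k/(k−1))·(1 − Σσ²ᵢ/σ²_total) = (6/5)·(1 − 11.014/21.748) = 0.59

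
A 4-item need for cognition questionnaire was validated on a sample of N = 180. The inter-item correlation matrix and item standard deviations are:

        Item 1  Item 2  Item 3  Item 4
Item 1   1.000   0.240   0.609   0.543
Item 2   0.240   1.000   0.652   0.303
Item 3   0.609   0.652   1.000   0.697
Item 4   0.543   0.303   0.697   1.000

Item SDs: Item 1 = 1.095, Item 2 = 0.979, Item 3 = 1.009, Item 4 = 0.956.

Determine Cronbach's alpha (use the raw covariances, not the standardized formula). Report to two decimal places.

Σσ²ᵢ = 1.095² + 0.979² + 1.009² + 0.956² = 4.0895
Covariances σ_ij = r_ij · s_i · s_j:
  σ(Item 1,Item 2) = 0.240 × 1.095 × 0.979 = 0.2573
  σ(Item 1,Item 3) = 0.609 × 1.095 × 1.009 = 0.6729
  σ(Item 1,Item 4) = 0.543 × 1.095 × 0.956 = 0.5684
  σ(Item 2,Item 3) = 0.652 × 0.979 × 1.009 = 0.6441
  σ(Item 2,Item 4) = 0.303 × 0.979 × 0.956 = 0.2836
  σ(Item 3,Item 4) = 0.697 × 1.009 × 0.956 = 0.6723
σ²_T = Σσ²ᵢ + 2·Σσ_ij = 4.0895 + 2 × 3.0986 = 10.2867
α = (4/3)·(1 − 4.0895/10.2867) = 0.80

Cronbach's alpha = 0.80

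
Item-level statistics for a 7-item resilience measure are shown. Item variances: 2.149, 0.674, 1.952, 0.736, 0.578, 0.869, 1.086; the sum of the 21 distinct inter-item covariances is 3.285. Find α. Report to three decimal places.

α = 0.524

ΣVar(i) = 2.149 + 0.674 + 1.952 + 0.736 + 0.578 + 0.869 + 1.086 = 8.044
Sum of distinct covariances = 3.285
σ²_T = ΣVar(i) + 2·Σcov = 8.044 + 2 × 3.285 = 14.614
α = (7/6)·(1 − 8.044/14.614) = 0.524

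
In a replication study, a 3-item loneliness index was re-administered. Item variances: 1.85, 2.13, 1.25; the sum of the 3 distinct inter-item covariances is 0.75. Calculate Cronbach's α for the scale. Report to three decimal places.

Cronbach's α = 0.334

ΣVar(i) = 1.85 + 2.13 + 1.25 = 5.23
Sum of distinct covariances = 0.75
σ²_T = ΣVar(i) + 2·Σcov = 5.23 + 2 × 0.75 = 6.73
α = (3/2)·(1 − 5.23/6.73) = 0.334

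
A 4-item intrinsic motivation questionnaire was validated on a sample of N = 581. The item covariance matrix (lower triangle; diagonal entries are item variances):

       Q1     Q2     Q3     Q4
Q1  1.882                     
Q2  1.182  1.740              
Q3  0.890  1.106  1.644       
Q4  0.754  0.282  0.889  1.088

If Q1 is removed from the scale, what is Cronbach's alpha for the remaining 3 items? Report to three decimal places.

Cronbach's alpha = 0.757

Remaining items: Q2, Q3, Q4 (k = 3).
ΣVar(i) = 1.740 + 1.644 + 1.088 = 4.472
σ²_total = 4.472 + 2 × 2.277 = 9.026
α (item deleted) = (3/2)·(1 − 4.472/9.026) = 0.757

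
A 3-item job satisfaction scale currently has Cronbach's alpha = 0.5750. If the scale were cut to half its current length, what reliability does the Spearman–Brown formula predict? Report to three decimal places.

Length factor m = 1/2
α' = m·α / (1 − (1−m)·α)
   = 1/2 × 0.5750 / (1 − (1 − 1/2) × 0.5750)
   = 0.2875 / 0.7125 = 0.404

predicted reliability = 0.404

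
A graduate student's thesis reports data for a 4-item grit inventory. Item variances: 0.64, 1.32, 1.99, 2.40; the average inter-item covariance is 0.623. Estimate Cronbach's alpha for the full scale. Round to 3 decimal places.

Cronbach's alpha = 0.721

Σσᵢ² = 0.64 + 1.32 + 1.99 + 2.40 = 6.35
Sum of the 6 distinct covariances = 6 × 0.623 = 3.738
total variance = Σσᵢ² + 2·Σcov = 6.35 + 2 × 3.738 = 13.826
α = (4/3)·(1 − 6.35/13.826) = 0.721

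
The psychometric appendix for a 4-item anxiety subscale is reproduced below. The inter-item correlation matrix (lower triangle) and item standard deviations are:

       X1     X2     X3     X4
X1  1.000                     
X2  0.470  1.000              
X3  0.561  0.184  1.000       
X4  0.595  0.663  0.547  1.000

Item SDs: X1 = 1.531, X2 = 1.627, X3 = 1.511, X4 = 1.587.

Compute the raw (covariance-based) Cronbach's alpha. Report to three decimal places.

Cronbach's alpha = 0.802

Σσ²ᵢ = 1.531² + 1.627² + 1.511² + 1.587² = 9.7928
Covariances σ_ij = r_ij · s_i · s_j:
  σ(X1,X2) = 0.470 × 1.531 × 1.627 = 1.1707
  σ(X1,X3) = 0.561 × 1.531 × 1.511 = 1.2978
  σ(X1,X4) = 0.595 × 1.531 × 1.587 = 1.4457
  σ(X2,X3) = 0.184 × 1.627 × 1.511 = 0.4523
  σ(X2,X4) = 0.663 × 1.627 × 1.587 = 1.7119
  σ(X3,X4) = 0.547 × 1.511 × 1.587 = 1.3117
σ²_T = Σσ²ᵢ + 2·Σσ_ij = 9.7928 + 2 × 7.3901 = 24.5730
α = (4/3)·(1 − 9.7928/24.5730) = 0.802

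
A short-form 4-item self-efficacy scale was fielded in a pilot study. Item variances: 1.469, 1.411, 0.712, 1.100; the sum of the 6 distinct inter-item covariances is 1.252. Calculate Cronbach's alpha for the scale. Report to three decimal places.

α = 0.464

sum of item variances = 1.469 + 1.411 + 0.712 + 1.100 = 4.692
Sum of distinct covariances = 1.252
σ²_T = sum of item variances + 2·Σcov = 4.692 + 2 × 1.252 = 7.196
α = (4/3)·(1 − 4.692/7.196) = 0.464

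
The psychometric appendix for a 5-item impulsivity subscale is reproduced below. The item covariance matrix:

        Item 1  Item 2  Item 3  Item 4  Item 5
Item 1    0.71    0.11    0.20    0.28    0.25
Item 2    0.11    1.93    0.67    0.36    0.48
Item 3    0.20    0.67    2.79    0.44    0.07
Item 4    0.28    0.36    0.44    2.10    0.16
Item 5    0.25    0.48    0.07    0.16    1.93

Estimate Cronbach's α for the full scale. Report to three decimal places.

Σσ²ᵢ = 0.71 + 1.93 + 2.79 + 2.10 + 1.93 = 9.46
Sum of the distinct covariances = 3.02
σ²_total = 9.46 + 2 × 3.02 = 15.50
α = (k/(k−1))·(1 − Σσ²ᵢ/σ²_total) = (5/4)·(1 − 9.46/15.50) = 0.487

Cronbach's α = 0.487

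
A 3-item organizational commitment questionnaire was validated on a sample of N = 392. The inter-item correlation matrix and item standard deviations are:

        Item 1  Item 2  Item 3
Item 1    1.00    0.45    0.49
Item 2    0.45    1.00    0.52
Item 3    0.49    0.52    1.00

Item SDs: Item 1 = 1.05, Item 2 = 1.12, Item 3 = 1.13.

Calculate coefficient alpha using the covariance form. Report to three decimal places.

α = 0.740

Σσ²ᵢ = 1.05² + 1.12² + 1.13² = 3.6338
Covariances σ_ij = r_ij · s_i · s_j:
  σ(Item 1,Item 2) = 0.45 × 1.05 × 1.12 = 0.5292
  σ(Item 1,Item 3) = 0.49 × 1.05 × 1.13 = 0.5814
  σ(Item 2,Item 3) = 0.52 × 1.12 × 1.13 = 0.6581
σ²_T = Σσ²ᵢ + 2·Σσ_ij = 3.6338 + 2 × 1.7687 = 7.1712
α = (3/2)·(1 − 3.6338/7.1712) = 0.740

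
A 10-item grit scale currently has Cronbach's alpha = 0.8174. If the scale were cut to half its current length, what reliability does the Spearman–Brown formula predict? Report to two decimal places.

predicted reliability = 0.69

Length factor m = 1/2
α' = m·α / (1 − (1−m)·α)
   = 1/2 × 0.8174 / (1 − (1 − 1/2) × 0.8174)
   = 0.4087 / 0.5913 = 0.69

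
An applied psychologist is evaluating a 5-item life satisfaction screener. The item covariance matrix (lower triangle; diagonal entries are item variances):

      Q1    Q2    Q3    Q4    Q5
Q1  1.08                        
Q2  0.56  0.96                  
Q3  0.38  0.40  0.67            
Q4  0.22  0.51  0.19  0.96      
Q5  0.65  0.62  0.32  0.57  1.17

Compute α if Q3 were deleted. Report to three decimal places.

α = 0.800

Remaining items: Q1, Q2, Q4, Q5 (k = 4).
sum of item variances = 1.08 + 0.96 + 0.96 + 1.17 = 4.17
total variance = 4.17 + 2 × 3.13 = 10.43
α (item deleted) = (4/3)·(1 − 4.17/10.43) = 0.800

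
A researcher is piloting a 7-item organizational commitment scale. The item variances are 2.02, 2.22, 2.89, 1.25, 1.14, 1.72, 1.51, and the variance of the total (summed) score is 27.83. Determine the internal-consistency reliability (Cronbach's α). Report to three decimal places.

Cronbach's α = 0.632

Σσ²ᵢ = 2.02 + 2.22 + 2.89 + 1.25 + 1.14 + 1.72 + 1.51 = 12.75
α = (k/(k−1))·(1 − Σσ²ᵢ/total variance) = (7/6)·(1 − 12.75/27.83) = 0.632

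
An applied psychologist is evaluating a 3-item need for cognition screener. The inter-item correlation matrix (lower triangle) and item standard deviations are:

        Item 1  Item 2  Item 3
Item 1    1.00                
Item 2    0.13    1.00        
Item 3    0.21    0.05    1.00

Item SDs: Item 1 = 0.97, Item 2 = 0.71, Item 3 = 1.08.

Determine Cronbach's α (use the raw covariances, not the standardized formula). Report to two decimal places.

Σσ²ᵢ = 0.97² + 0.71² + 1.08² = 2.6114
Covariances σ_ij = r_ij · s_i · s_j:
  σ(Item 1,Item 2) = 0.13 × 0.97 × 0.71 = 0.0895
  σ(Item 1,Item 3) = 0.21 × 0.97 × 1.08 = 0.2200
  σ(Item 2,Item 3) = 0.05 × 0.71 × 1.08 = 0.0383
σ²_T = Σσ²ᵢ + 2·Σσ_ij = 2.6114 + 2 × 0.3478 = 3.3070
α = (3/2)·(1 − 2.6114/3.3070) = 0.32

Cronbach's α = 0.32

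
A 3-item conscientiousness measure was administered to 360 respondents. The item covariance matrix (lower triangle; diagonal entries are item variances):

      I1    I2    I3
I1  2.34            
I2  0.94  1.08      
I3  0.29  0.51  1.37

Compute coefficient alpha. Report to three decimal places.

Σσ²ᵢ = 2.34 + 1.08 + 1.37 = 4.79
Sum of the distinct covariances = 1.74
Var(T) = 4.79 + 2 × 1.74 = 8.27
α = (k/(k−1))·(1 − Σσ²ᵢ/Var(T)) = (3/2)·(1 − 4.79/8.27) = 0.631

α = 0.631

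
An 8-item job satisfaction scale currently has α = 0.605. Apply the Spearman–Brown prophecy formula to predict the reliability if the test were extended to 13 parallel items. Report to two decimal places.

predicted reliability = 0.71

Length factor m = 13/8 = 1.6250
α' = m·α / (1 + (m−1)·α)
   = 13/8 × 0.605 / (1 + (13/8 − 1) × 0.605)
   = 0.9831 / 1.3781 = 0.71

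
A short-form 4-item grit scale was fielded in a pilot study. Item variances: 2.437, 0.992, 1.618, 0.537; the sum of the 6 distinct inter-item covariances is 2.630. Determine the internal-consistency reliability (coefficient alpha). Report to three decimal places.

Σσ²ᵢ = 2.437 + 0.992 + 1.618 + 0.537 = 5.584
Sum of distinct covariances = 2.630
σ²_total = Σσ²ᵢ + 2·Σcov = 5.584 + 2 × 2.630 = 10.844
α = (4/3)·(1 − 5.584/10.844) = 0.647

coefficient alpha = 0.647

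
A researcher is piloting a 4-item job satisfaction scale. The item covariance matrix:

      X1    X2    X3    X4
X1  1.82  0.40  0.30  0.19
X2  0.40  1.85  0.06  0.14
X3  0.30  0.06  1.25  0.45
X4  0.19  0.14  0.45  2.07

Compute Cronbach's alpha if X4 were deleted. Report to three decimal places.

Remaining items: X1, X2, X3 (k = 3).
ΣVar(i) = 1.82 + 1.85 + 1.25 = 4.92
total variance = 4.92 + 2 × 0.76 = 6.44
α (item deleted) = (3/2)·(1 − 4.92/6.44) = 0.354

Cronbach's alpha = 0.354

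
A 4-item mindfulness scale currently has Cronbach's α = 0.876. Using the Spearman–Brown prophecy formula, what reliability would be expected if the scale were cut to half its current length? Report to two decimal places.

predicted reliability = 0.78

Length factor m = 1/2
α' = m·α / (1 − (1−m)·α)
   = 1/2 × 0.876 / (1 − (1 − 1/2) × 0.876)
   = 0.4380 / 0.5620 = 0.78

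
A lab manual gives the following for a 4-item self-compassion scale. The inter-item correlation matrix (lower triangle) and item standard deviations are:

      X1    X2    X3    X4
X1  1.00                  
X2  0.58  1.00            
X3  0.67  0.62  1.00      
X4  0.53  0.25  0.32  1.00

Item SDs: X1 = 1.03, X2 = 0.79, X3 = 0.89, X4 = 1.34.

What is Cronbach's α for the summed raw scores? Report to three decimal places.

α = 0.768

Σσ²ᵢ = 1.03² + 0.79² + 0.89² + 1.34² = 4.2727
Covariances σ_ij = r_ij · s_i · s_j:
  σ(X1,X2) = 0.58 × 1.03 × 0.79 = 0.4719
  σ(X1,X3) = 0.67 × 1.03 × 0.89 = 0.6142
  σ(X1,X4) = 0.53 × 1.03 × 1.34 = 0.7315
  σ(X2,X3) = 0.62 × 0.79 × 0.89 = 0.4359
  σ(X2,X4) = 0.25 × 0.79 × 1.34 = 0.2647
  σ(X3,X4) = 0.32 × 0.89 × 1.34 = 0.3816
σ²_T = Σσ²ᵢ + 2·Σσ_ij = 4.2727 + 2 × 2.8998 = 10.0723
α = (4/3)·(1 − 4.2727/10.0723) = 0.768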